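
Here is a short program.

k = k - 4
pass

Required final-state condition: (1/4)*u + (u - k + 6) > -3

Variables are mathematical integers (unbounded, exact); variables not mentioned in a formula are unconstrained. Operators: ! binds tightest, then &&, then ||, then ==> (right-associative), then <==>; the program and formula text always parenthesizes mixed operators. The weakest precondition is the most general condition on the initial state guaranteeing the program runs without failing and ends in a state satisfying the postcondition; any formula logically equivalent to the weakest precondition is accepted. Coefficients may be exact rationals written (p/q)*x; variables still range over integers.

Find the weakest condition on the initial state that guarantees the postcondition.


Working backward. After the program, the postcondition (1/4)*u + (u - k + 6) > -3 must hold; in canonical form it is (5/4)*u > k - 9.
Before skip: (5/4)*u > k - 9
Before k := k - 4: (5/4)*u > k - 13
Answer: WP = (5/4)*u > k - 13


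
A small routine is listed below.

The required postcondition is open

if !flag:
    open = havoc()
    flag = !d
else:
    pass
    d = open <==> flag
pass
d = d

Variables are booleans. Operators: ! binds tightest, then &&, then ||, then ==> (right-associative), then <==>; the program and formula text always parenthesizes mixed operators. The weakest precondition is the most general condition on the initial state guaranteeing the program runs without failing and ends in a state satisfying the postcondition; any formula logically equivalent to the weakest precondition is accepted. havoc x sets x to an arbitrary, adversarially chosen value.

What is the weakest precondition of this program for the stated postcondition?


Working backward. After the program, open must hold.
Before d := d: open
Before skip: open
Then branch requires false; else branch requires open.
Before the if: flag && (flag ==> open)
Answer: WP = flag && (flag ==> open)


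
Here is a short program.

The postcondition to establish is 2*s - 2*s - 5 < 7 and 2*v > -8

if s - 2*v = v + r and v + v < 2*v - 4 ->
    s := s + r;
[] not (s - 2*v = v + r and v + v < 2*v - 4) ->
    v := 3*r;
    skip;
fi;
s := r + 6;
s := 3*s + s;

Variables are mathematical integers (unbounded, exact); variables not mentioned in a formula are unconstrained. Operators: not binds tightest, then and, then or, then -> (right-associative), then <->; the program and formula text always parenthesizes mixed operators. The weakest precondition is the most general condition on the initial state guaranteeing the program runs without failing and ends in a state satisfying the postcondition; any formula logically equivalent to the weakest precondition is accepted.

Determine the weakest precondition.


Working backward. After the program, the postcondition 2*s - 2*s - 5 < 7 and 2*v > -8 must hold; in canonical form it is 2*v > -8.
Before s := 3*s + s: 2*v > -8
Before s := r + 6: 2*v > -8
Then branch requires 2*v > -8; else branch requires 6*r > -8.
Before the if: 6*r > -8
Answer: WP = 6*r > -8


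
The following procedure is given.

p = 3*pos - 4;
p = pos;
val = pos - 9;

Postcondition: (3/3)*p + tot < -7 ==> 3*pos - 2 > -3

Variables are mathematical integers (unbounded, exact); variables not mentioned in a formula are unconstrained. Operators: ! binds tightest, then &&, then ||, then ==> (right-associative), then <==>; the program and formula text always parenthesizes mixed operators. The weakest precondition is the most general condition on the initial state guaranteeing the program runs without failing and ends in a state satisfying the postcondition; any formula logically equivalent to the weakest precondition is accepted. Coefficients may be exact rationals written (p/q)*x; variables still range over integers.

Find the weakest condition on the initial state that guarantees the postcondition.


Working backward. After the program, the postcondition (3/3)*p + tot < -7 ==> 3*pos - 2 > -3 must hold; in canonical form it is p + tot < -7 ==> 3*pos > -1.
Before val := pos - 9: p + tot < -7 ==> 3*pos > -1
Before p := pos: pos + tot < -7 ==> 3*pos > -1
Before p := 3*pos - 4: pos + tot < -7 ==> 3*pos > -1
Answer: WP = pos + tot < -7 ==> 3*pos > -1


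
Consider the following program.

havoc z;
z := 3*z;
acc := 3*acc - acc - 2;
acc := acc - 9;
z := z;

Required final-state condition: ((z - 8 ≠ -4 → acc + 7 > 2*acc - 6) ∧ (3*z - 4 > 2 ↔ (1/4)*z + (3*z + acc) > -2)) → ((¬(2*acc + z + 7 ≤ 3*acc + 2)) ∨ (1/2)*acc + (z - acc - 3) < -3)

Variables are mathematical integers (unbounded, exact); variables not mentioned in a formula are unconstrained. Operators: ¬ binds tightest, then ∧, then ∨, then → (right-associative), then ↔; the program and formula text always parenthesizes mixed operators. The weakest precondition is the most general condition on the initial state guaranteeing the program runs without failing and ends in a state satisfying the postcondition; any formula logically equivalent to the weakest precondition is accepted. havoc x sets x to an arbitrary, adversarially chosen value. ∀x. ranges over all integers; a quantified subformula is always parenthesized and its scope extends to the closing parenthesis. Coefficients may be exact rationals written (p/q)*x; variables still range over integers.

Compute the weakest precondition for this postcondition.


Working backward. After the program, the postcondition ((z - 8 ≠ -4 → acc + 7 > 2*acc - 6) ∧ (3*z - 4 > 2 ↔ (1/4)*z + (3*z + acc) > -2)) → ((¬(2*acc + z + 7 ≤ 3*acc + 2)) ∨ (1/2)*acc + (z - acc - 3) < -3) must hold; in canonical form it is ((z ≠ 4 → acc < 13) ∧ (3*z > 6 ↔ acc + (13/4)*z > -2)) → ((¬(z ≤ acc - 5)) ∨ z < (1/2)*acc).
Before z := z: ((z ≠ 4 → acc < 13) ∧ (3*z > 6 ↔ acc + (13/4)*z > -2)) → ((¬(z ≤ acc - 5)) ∨ z < (1/2)*acc)
Before acc := acc - 9: ((z ≠ 4 → acc < 22) ∧ (3*z > 6 ↔ acc + (13/4)*z > 7)) → ((¬(z ≤ acc - 14)) ∨ z < (1/2)*acc - 9/2)
Before acc := 3*acc - acc - 2: ((z ≠ 4 → 2*acc < 24) ∧ (3*z > 6 ↔ 2*acc + (13/4)*z > 9)) → ((¬(z ≤ 2*acc - 16)) ∨ z < acc - 11/2)
Before z := 3*z: ((3*z ≠ 4 → 2*acc < 24) ∧ (9*z > 6 ↔ 2*acc + (39/4)*z > 9)) → ((¬(3*z ≤ 2*acc - 16)) ∨ 3*z < acc - 11/2)
Before havoc z: ∀z_1. (((3*z_1 ≠ 4 → 2*acc < 24) ∧ (9*z_1 > 6 ↔ 2*acc + (39/4)*z_1 > 9)) → ((¬(3*z_1 ≤ 2*acc - 16)) ∨ 3*z_1 < acc - 11/2))
Answer: WP = ∀z_1. (((3*z_1 ≠ 4 → 2*acc < 24) ∧ (9*z_1 > 6 ↔ 2*acc + (39/4)*z_1 > 9)) → ((¬(3*z_1 ≤ 2*acc - 16)) ∨ 3*z_1 < acc - 11/2))


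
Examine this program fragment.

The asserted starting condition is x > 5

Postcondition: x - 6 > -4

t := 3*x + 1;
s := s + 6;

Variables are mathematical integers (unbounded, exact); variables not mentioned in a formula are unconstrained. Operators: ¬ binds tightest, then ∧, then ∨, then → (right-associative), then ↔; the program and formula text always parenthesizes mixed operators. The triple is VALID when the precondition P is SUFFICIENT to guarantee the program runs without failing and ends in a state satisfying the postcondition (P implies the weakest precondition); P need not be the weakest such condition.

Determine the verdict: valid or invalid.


Working backward. After the program, the postcondition x - 6 > -4 must hold; in canonical form it is x > 2.
Before s := s + 6: x > 2
Before t := 3*x + 1: x > 2
The weakest precondition is x > 2.
Check whether x > 5 implies it.
Every state satisfying the precondition satisfies the weakest precondition: the implication holds.
Answer: valid


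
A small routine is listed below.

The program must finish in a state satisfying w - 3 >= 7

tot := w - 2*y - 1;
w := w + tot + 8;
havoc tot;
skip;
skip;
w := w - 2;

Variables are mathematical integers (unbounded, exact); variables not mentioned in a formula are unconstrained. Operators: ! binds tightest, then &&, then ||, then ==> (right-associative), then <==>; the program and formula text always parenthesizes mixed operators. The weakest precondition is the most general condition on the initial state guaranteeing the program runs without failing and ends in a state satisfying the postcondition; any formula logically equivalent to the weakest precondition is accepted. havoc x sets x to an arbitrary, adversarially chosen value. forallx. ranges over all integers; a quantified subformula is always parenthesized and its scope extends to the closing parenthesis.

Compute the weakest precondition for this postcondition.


Working backward. After the program, the postcondition w - 3 >= 7 must hold; in canonical form it is w >= 10.
Before w := w - 2: w >= 12
Before skip: w >= 12
Before skip: w >= 12
Before havoc tot: w >= 12
Before w := w + tot + 8: tot + w >= 4
Before tot := w - 2*y - 1: 2*w >= 2*y + 5
Answer: WP = 2*w >= 2*y + 5


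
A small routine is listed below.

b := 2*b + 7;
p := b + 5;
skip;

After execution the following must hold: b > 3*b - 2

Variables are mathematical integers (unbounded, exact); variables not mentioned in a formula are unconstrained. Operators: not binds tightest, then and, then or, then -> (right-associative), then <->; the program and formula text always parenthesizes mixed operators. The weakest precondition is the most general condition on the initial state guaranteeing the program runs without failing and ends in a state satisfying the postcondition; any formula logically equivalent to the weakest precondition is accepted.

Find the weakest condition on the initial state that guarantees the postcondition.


Working backward. After the program, the postcondition b > 3*b - 2 must hold; in canonical form it is 2*b < 2.
Before skip: 2*b < 2
Before p := b + 5: 2*b < 2
Before b := 2*b + 7: 4*b < -12
Answer: WP = 4*b < -12


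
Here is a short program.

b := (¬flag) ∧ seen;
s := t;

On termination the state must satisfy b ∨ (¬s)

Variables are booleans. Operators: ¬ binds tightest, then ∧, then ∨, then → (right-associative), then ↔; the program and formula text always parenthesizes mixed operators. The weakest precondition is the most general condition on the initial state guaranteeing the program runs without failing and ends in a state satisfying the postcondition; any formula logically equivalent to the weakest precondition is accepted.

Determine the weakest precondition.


Working backward. After the program, b ∨ (¬s) must hold.
Before s := t: b ∨ (¬t)
Before b := (¬flag) ∧ seen: ((¬flag) ∧ seen) ∨ (¬t)
Answer: WP = ((¬flag) ∧ seen) ∨ (¬t)


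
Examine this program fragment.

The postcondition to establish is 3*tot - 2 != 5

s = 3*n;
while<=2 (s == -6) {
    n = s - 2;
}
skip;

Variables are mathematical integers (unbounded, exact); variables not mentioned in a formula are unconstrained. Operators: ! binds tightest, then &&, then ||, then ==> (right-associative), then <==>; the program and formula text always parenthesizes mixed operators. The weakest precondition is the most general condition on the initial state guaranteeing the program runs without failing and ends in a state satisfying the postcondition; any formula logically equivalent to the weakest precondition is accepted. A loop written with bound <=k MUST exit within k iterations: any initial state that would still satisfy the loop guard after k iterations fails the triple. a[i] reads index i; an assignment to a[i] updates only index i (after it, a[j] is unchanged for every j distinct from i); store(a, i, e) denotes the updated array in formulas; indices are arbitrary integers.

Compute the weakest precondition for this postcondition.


Working backward. After the program, the postcondition 3*tot - 2 != 5 must hold; in canonical form it is 3*tot != 7.
Before skip: 3*tot != 7
Before the loop (bound <=2), unroll the exhaustion recursion (WP_0 = exit-now case; WP_j = one more guarded iteration, up to j = 2):
  WP_0: (!(s == -6)) && 3*tot != 7
  WP_1: (s == -6 ==> ((!(s == -6)) && 3*tot != 7)) && ((!(s == -6)) ==> 3*tot != 7)
  WP_2: (s == -6 ==> ((s == -6 ==> ((!(s == -6)) && 3*tot != 7)) && ((!(s == -6)) ==> 3*tot != 7))) && ((!(s == -6)) ==> 3*tot != 7)
So before the loop: (s == -6 ==> ((s == -6 ==> ((!(s == -6)) && 3*tot != 7)) && ((!(s == -6)) ==> 3*tot != 7))) && ((!(s == -6)) ==> 3*tot != 7)
Before s := 3*n: (3*n == -6 ==> ((3*n == -6 ==> ((!(3*n == -6)) && 3*tot != 7)) && ((!(3*n == -6)) ==> 3*tot != 7))) && ((!(3*n == -6)) ==> 3*tot != 7)
Answer: WP = (3*n == -6 ==> ((3*n == -6 ==> ((!(3*n == -6)) && 3*tot != 7)) && ((!(3*n == -6)) ==> 3*tot != 7))) && ((!(3*n == -6)) ==> 3*tot != 7)


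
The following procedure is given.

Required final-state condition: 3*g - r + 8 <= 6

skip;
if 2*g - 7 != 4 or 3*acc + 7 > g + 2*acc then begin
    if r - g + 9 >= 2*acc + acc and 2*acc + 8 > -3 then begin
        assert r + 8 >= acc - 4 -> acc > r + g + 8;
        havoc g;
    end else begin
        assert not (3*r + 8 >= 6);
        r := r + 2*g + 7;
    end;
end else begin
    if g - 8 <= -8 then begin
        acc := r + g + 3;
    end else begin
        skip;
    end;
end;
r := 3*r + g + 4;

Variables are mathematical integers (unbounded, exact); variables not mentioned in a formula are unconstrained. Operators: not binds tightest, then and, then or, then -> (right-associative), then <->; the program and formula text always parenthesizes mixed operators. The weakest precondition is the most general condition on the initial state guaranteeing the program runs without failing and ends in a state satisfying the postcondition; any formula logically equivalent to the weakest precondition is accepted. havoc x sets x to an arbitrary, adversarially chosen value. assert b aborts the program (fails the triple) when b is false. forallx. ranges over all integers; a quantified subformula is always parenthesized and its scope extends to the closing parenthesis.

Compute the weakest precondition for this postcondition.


Working backward. After the program, the postcondition 3*g - r + 8 <= 6 must hold; in canonical form it is 3*g <= r - 2.
Before r := 3*r + g + 4: 2*g <= 3*r + 2
Then branch requires ((r >= 3*acc + g - 9 and 2*acc > -11) -> ((r >= acc - 12 -> acc > g + r + 8) and (forall g_1. 2*g_1 <= 3*r + 2))) and ((not (r >= 3*acc + g - 9 and 2*acc > -11)) -> ((not (3*r >= -2)) and 4*g + 3*r >= -23)); else branch requires (g <= 0 -> 2*g <= 3*r + 2) and ((not (g <= 0)) -> 2*g <= 3*r + 2).
Before the if: ((2*g != 11 or acc > g - 7) -> (((r >= 3*acc + g - 9 and 2*acc > -11) -> ((r >= acc - 12 -> acc > g + r + 8) and (forall g_1. 2*g_1 <= 3*r + 2))) and ((not (r >= 3*acc + g - 9 and 2*acc > -11)) -> ((not (3*r >= -2)) and 4*g + 3*r >= -23)))) and ((not (2*g != 11 or acc > g - 7)) -> ((g <= 0 -> 2*g <= 3*r + 2) and ((not (g <= 0)) -> 2*g <= 3*r + 2)))
Before skip: ((2*g != 11 or acc > g - 7) -> (((r >= 3*acc + g - 9 and 2*acc > -11) -> ((r >= acc - 12 -> acc > g + r + 8) and (forall g_1. 2*g_1 <= 3*r + 2))) and ((not (r >= 3*acc + g - 9 and 2*acc > -11)) -> ((not (3*r >= -2)) and 4*g + 3*r >= -23)))) and ((not (2*g != 11 or acc > g - 7)) -> ((g <= 0 -> 2*g <= 3*r + 2) and ((not (g <= 0)) -> 2*g <= 3*r + 2)))
Answer: WP = ((2*g != 11 or acc > g - 7) -> (((r >= 3*acc + g - 9 and 2*acc > -11) -> ((r >= acc - 12 -> acc > g + r + 8) and (forall g_1. 2*g_1 <= 3*r + 2))) and ((not (r >= 3*acc + g - 9 and 2*acc > -11)) -> ((not (3*r >= -2)) and 4*g + 3*r >= -23)))) and ((not (2*g != 11 or acc > g - 7)) -> ((g <= 0 -> 2*g <= 3*r + 2) and ((not (g <= 0)) -> 2*g <= 3*r + 2)))


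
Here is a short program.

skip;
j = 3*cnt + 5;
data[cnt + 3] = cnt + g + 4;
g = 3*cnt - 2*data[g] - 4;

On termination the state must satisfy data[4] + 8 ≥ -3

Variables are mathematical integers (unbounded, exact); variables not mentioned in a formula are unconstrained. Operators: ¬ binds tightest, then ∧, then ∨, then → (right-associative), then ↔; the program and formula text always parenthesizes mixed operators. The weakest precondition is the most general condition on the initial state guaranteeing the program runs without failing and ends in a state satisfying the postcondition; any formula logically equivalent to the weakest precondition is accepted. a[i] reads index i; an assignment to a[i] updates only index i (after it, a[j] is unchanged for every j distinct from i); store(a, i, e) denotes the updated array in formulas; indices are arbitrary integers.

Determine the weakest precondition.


Working backward. After the program, the postcondition data[4] + 8 ≥ -3 must hold; in canonical form it is data[4] ≥ -11.
Before g := 3*cnt - 2*data[g] - 4: data[4] ≥ -11
Before data[cnt + 3] := cnt + g + 4: store(data, cnt + 3, cnt + g + 4)[4] ≥ -11
Before j := 3*cnt + 5: store(data, cnt + 3, cnt + g + 4)[4] ≥ -11
Before skip: store(data, cnt + 3, cnt + g + 4)[4] ≥ -11
Answer: WP = store(data, cnt + 3, cnt + g + 4)[4] ≥ -11


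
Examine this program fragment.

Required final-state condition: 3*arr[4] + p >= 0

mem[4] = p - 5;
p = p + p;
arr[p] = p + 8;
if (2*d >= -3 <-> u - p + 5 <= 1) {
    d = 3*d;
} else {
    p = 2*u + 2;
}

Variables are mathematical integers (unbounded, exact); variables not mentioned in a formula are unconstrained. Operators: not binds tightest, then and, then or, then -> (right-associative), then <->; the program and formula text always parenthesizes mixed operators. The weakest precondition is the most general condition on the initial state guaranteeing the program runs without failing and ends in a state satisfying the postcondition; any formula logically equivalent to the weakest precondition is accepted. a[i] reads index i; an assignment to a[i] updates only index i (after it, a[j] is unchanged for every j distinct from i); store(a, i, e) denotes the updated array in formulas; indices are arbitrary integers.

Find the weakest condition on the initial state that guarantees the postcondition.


Working backward. After the program, 3*arr[4] + p >= 0 must hold.
Then branch requires 3*arr[4] + p >= 0; else branch requires 3*arr[4] + 2*u >= -2.
Before the if: ((2*d >= -3 <-> u <= p - 4) -> 3*arr[4] + p >= 0) and ((not (2*d >= -3 <-> u <= p - 4)) -> 3*arr[4] + 2*u >= -2)
Before arr[p] := p + 8: ((2*d >= -3 <-> u <= p - 4) -> 3*store(arr, p, p + 8)[4] + p >= 0) and ((not (2*d >= -3 <-> u <= p - 4)) -> 3*store(arr, p, p + 8)[4] + 2*u >= -2)
Before p := p + p: ((2*d >= -3 <-> u <= 2*p - 4) -> 3*store(arr, 2*p, 2*p + 8)[4] + 2*p >= 0) and ((not (2*d >= -3 <-> u <= 2*p - 4)) -> 3*store(arr, 2*p, 2*p + 8)[4] + 2*u >= -2)
Before mem[4] := p - 5: ((2*d >= -3 <-> u <= 2*p - 4) -> 3*store(arr, 2*p, 2*p + 8)[4] + 2*p >= 0) and ((not (2*d >= -3 <-> u <= 2*p - 4)) -> 3*store(arr, 2*p, 2*p + 8)[4] + 2*u >= -2)
Answer: WP = ((2*d >= -3 <-> u <= 2*p - 4) -> 3*store(arr, 2*p, 2*p + 8)[4] + 2*p >= 0) and ((not (2*d >= -3 <-> u <= 2*p - 4)) -> 3*store(arr, 2*p, 2*p + 8)[4] + 2*u >= -2)


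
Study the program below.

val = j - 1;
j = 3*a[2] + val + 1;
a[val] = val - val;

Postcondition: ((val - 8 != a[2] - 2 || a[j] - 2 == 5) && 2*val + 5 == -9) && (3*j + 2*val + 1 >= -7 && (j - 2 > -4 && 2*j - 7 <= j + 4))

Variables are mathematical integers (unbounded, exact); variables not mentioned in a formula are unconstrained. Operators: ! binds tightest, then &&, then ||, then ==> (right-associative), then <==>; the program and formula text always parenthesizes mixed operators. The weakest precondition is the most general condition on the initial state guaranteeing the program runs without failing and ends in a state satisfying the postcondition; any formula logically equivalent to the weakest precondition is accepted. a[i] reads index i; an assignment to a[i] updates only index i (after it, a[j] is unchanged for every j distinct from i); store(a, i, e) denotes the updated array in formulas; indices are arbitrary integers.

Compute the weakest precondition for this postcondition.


Working backward. After the program, the postcondition ((val - 8 != a[2] - 2 || a[j] - 2 == 5) && 2*val + 5 == -9) && (3*j + 2*val + 1 >= -7 && (j - 2 > -4 && 2*j - 7 <= j + 4)) must hold; in canonical form it is (val != a[2] + 6 || a[j] == 7) && 2*val == -14 && 3*j + 2*val >= -8 && j > -2 && j <= 11.
Before a[val] := val - val: (val != store(a, val, 0)[2] + 6 || store(a, val, 0)[j] == 7) && 2*val == -14 && 3*j + 2*val >= -8 && j > -2 && j <= 11
Before j := 3*a[2] + val + 1: (val != store(a, val, 0)[2] + 6 || store(a, val, 0)[3*a[2] + val + 1] == 7) && 2*val == -14 && 9*a[2] + 5*val >= -11 && 3*a[2] + val > -3 && 3*a[2] + val <= 10
Before val := j - 1: (j != store(a, j - 1, 0)[2] + 7 || store(a, j - 1, 0)[3*a[2] + j] == 7) && 2*j == -12 && 9*a[2] + 5*j >= -6 && 3*a[2] + j > -2 && 3*a[2] + j <= 11
Answer: WP = (j != store(a, j - 1, 0)[2] + 7 || store(a, j - 1, 0)[3*a[2] + j] == 7) && 2*j == -12 && 9*a[2] + 5*j >= -6 && 3*a[2] + j > -2 && 3*a[2] + j <= 11


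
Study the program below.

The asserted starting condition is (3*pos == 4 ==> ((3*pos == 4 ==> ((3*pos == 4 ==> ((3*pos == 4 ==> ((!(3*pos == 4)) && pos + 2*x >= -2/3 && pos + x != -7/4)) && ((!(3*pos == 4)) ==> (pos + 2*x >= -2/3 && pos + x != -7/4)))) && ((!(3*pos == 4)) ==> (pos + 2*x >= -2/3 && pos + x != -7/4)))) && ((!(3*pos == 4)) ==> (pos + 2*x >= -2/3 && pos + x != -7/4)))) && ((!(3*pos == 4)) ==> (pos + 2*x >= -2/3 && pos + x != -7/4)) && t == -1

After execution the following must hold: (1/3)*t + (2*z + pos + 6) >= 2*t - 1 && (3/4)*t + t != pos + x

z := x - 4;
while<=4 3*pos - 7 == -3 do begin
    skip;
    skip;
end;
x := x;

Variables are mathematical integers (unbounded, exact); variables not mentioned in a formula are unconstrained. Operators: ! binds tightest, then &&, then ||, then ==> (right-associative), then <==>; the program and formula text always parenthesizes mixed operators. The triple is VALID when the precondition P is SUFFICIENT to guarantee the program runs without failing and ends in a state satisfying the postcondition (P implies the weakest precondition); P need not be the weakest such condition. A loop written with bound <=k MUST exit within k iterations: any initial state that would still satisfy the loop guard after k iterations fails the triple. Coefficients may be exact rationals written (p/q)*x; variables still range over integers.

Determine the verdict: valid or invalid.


Working backward. After the program, the postcondition (1/3)*t + (2*z + pos + 6) >= 2*t - 1 && (3/4)*t + t != pos + x must hold; in canonical form it is pos + 2*z >= (5/3)*t - 7 && (7/4)*t != pos + x.
Before x := x: pos + 2*z >= (5/3)*t - 7 && (7/4)*t != pos + x
Before the loop (bound <=4), unroll the exhaustion recursion (WP_0 = exit-now case; WP_j = one more guarded iteration, up to j = 4):
  WP_0: (!(3*pos == 4)) && pos + 2*z >= (5/3)*t - 7 && (7/4)*t != pos + x
  WP_1: (3*pos == 4 ==> ((!(3*pos == 4)) && pos + 2*z >= (5/3)*t - 7 && (7/4)*t != pos + x)) && ((!(3*pos == 4)) ==> (pos + 2*z >= (5/3)*t - 7 && (7/4)*t != pos + x))
  WP_2: (3*pos == 4 ==> ((3*pos == 4 ==> ((!(3*pos == 4)) && pos + 2*z >= (5/3)*t - 7 && (7/4)*t != pos + x)) && ((!(3*pos == 4)) ==> (pos + 2*z >= (5/3)*t - 7 && (7/4)*t != pos + x)))) && ((!(3*pos == 4)) ==> (pos + 2*z >= (5/3)*t - 7 && (7/4)*t != pos + x))
  WP_3: (3*pos == 4 ==> ((3*pos == 4 ==> ((3*pos == 4 ==> ((!(3*pos == 4)) && pos + 2*z >= (5/3)*t - 7 && (7/4)*t != pos + x)) && ((!(3*pos == 4)) ==> (pos + 2*z >= (5/3)*t - 7 && (7/4)*t != pos + x)))) && ((!(3*pos == 4)) ==> (pos + 2*z >= (5/3)*t - 7 && (7/4)*t != pos + x)))) && ((!(3*pos == 4)) ==> (pos + 2*z >= (5/3)*t - 7 && (7/4)*t != pos + x))
  WP_4: (3*pos == 4 ==> ((3*pos == 4 ==> ((3*pos == 4 ==> ((3*pos == 4 ==> ((!(3*pos == 4)) && pos + 2*z >= (5/3)*t - 7 && (7/4)*t != pos + x)) && ((!(3*pos == 4)) ==> (pos + 2*z >= (5/3)*t - 7 && (7/4)*t != pos + x)))) && ((!(3*pos == 4)) ==> (pos + 2*z >= (5/3)*t - 7 && (7/4)*t != pos + x)))) && ((!(3*pos == 4)) ==> (pos + 2*z >= (5/3)*t - 7 && (7/4)*t != pos + x)))) && ((!(3*pos == 4)) ==> (pos + 2*z >= (5/3)*t - 7 && (7/4)*t != pos + x))
So before the loop: (3*pos == 4 ==> ((3*pos == 4 ==> ((3*pos == 4 ==> ((3*pos == 4 ==> ((!(3*pos == 4)) && pos + 2*z >= (5/3)*t - 7 && (7/4)*t != pos + x)) && ((!(3*pos == 4)) ==> (pos + 2*z >= (5/3)*t - 7 && (7/4)*t != pos + x)))) && ((!(3*pos == 4)) ==> (pos + 2*z >= (5/3)*t - 7 && (7/4)*t != pos + x)))) && ((!(3*pos == 4)) ==> (pos + 2*z >= (5/3)*t - 7 && (7/4)*t != pos + x)))) && ((!(3*pos == 4)) ==> (pos + 2*z >= (5/3)*t - 7 && (7/4)*t != pos + x))
Before z := x - 4: (3*pos == 4 ==> ((3*pos == 4 ==> ((3*pos == 4 ==> ((3*pos == 4 ==> ((!(3*pos == 4)) && pos + 2*x >= (5/3)*t + 1 && (7/4)*t != pos + x)) && ((!(3*pos == 4)) ==> (pos + 2*x >= (5/3)*t + 1 && (7/4)*t != pos + x)))) && ((!(3*pos == 4)) ==> (pos + 2*x >= (5/3)*t + 1 && (7/4)*t != pos + x)))) && ((!(3*pos == 4)) ==> (pos + 2*x >= (5/3)*t + 1 && (7/4)*t != pos + x)))) && ((!(3*pos == 4)) ==> (pos + 2*x >= (5/3)*t + 1 && (7/4)*t != pos + x))
The weakest precondition is (3*pos == 4 ==> ((3*pos == 4 ==> ((3*pos == 4 ==> ((3*pos == 4 ==> ((!(3*pos == 4)) && pos + 2*x >= (5/3)*t + 1 && (7/4)*t != pos + x)) && ((!(3*pos == 4)) ==> (pos + 2*x >= (5/3)*t + 1 && (7/4)*t != pos + x)))) && ((!(3*pos == 4)) ==> (pos + 2*x >= (5/3)*t + 1 && (7/4)*t != pos + x)))) && ((!(3*pos == 4)) ==> (pos + 2*x >= (5/3)*t + 1 && (7/4)*t != pos + x)))) && ((!(3*pos == 4)) ==> (pos + 2*x >= (5/3)*t + 1 && (7/4)*t != pos + x)).
Check whether (3*pos == 4 ==> ((3*pos == 4 ==> ((3*pos == 4 ==> ((3*pos == 4 ==> ((!(3*pos == 4)) && pos + 2*x >= -2/3 && pos + x != -7/4)) && ((!(3*pos == 4)) ==> (pos + 2*x >= -2/3 && pos + x != -7/4)))) && ((!(3*pos == 4)) ==> (pos + 2*x >= -2/3 && pos + x != -7/4)))) && ((!(3*pos == 4)) ==> (pos + 2*x >= -2/3 && pos + x != -7/4)))) && ((!(3*pos == 4)) ==> (pos + 2*x >= -2/3 && pos + x != -7/4)) && t == -1 implies it.
Every state satisfying the precondition satisfies the weakest precondition: the implication holds.
Answer: valid


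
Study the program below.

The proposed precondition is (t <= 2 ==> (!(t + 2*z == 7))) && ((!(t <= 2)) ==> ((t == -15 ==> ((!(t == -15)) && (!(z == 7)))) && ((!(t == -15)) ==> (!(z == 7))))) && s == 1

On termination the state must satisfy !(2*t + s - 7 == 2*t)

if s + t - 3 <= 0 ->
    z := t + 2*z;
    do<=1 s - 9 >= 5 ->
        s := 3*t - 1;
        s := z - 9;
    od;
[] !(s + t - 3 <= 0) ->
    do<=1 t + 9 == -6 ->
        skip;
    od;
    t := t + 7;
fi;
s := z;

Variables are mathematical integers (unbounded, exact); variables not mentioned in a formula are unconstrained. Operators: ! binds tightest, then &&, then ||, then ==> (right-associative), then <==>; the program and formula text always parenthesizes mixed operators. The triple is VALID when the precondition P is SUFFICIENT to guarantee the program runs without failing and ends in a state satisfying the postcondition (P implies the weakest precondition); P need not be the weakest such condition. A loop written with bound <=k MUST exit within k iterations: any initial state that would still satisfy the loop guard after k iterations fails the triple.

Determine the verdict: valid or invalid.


Working backward. After the program, the postcondition !(2*t + s - 7 == 2*t) must hold; in canonical form it is !(s == 7).
Before s := z: !(z == 7)
Then branch requires (s >= 14 ==> ((!(t + 2*z >= 23)) && (!(t + 2*z == 7)))) && ((!(s >= 14)) ==> (!(t + 2*z == 7))); else branch requires (t == -15 ==> ((!(t == -15)) && (!(z == 7)))) && ((!(t == -15)) ==> (!(z == 7))).
Before the if: (s + t <= 3 ==> ((s >= 14 ==> ((!(t + 2*z >= 23)) && (!(t + 2*z == 7)))) && ((!(s >= 14)) ==> (!(t + 2*z == 7))))) && ((!(s + t <= 3)) ==> ((t == -15 ==> ((!(t == -15)) && (!(z == 7)))) && ((!(t == -15)) ==> (!(z == 7)))))
The weakest precondition is (s + t <= 3 ==> ((s >= 14 ==> ((!(t + 2*z >= 23)) && (!(t + 2*z == 7)))) && ((!(s >= 14)) ==> (!(t + 2*z == 7))))) && ((!(s + t <= 3)) ==> ((t == -15 ==> ((!(t == -15)) && (!(z == 7)))) && ((!(t == -15)) ==> (!(z == 7))))).
Check whether (t <= 2 ==> (!(t + 2*z == 7))) && ((!(t <= 2)) ==> ((t == -15 ==> ((!(t == -15)) && (!(z == 7)))) && ((!(t == -15)) ==> (!(z == 7))))) && s == 1 implies it.
Every state satisfying the precondition satisfies the weakest precondition: the implication holds.
Answer: valid


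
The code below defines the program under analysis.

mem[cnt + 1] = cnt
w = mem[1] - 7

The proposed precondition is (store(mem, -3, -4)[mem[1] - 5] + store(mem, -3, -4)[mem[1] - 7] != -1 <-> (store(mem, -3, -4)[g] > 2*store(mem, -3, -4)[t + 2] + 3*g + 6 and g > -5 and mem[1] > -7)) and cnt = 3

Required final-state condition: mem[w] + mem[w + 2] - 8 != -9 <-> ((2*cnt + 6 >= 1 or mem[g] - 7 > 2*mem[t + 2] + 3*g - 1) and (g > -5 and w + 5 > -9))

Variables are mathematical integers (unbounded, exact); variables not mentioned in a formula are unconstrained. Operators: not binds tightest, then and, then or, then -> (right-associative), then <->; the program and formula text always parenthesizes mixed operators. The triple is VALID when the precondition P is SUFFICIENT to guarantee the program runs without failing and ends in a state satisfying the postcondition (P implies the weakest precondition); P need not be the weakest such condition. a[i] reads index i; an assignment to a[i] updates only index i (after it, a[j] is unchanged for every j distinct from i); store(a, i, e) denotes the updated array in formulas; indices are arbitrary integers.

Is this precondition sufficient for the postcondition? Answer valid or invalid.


Working backward. After the program, the postcondition mem[w] + mem[w + 2] - 8 != -9 <-> ((2*cnt + 6 >= 1 or mem[g] - 7 > 2*mem[t + 2] + 3*g - 1) and (g > -5 and w + 5 > -9)) must hold; in canonical form it is mem[w + 2] + mem[w] != -1 <-> ((2*cnt >= -5 or mem[g] > 2*mem[t + 2] + 3*g + 6) and g > -5 and w > -14).
Before w := mem[1] - 7: mem[mem[1] - 5] + mem[mem[1] - 7] != -1 <-> ((2*cnt >= -5 or mem[g] > 2*mem[t + 2] + 3*g + 6) and g > -5 and mem[1] > -7)
Before mem[cnt + 1] := cnt: store(mem, cnt + 1, cnt)[store(mem, cnt + 1, cnt)[1] - 5] + store(mem, cnt + 1, cnt)[store(mem, cnt + 1, cnt)[1] - 7] != -1 <-> ((2*cnt >= -5 or store(mem, cnt + 1, cnt)[g] > 2*store(mem, cnt + 1, cnt)[t + 2] + 3*g + 6) and g > -5 and store(mem, cnt + 1, cnt)[1] > -7)
The weakest precondition is store(mem, cnt + 1, cnt)[store(mem, cnt + 1, cnt)[1] - 5] + store(mem, cnt + 1, cnt)[store(mem, cnt + 1, cnt)[1] - 7] != -1 <-> ((2*cnt >= -5 or store(mem, cnt + 1, cnt)[g] > 2*store(mem, cnt + 1, cnt)[t + 2] + 3*g + 6) and g > -5 and store(mem, cnt + 1, cnt)[1] > -7).
Check whether (store(mem, -3, -4)[mem[1] - 5] + store(mem, -3, -4)[mem[1] - 7] != -1 <-> (store(mem, -3, -4)[g] > 2*store(mem, -3, -4)[t + 2] + 3*g + 6 and g > -5 and mem[1] > -7)) and cnt = 3 implies it.
Countermodel: at the initial state cnt = 3, g = -6220, mem = {[-6220] = 5, [-5] = 3, [-3] = -68, [0] = 5, [1] = 2, [4] = 5, elsewhere 5}, t = -2, the precondition holds but the weakest precondition fails.
Answer: invalid


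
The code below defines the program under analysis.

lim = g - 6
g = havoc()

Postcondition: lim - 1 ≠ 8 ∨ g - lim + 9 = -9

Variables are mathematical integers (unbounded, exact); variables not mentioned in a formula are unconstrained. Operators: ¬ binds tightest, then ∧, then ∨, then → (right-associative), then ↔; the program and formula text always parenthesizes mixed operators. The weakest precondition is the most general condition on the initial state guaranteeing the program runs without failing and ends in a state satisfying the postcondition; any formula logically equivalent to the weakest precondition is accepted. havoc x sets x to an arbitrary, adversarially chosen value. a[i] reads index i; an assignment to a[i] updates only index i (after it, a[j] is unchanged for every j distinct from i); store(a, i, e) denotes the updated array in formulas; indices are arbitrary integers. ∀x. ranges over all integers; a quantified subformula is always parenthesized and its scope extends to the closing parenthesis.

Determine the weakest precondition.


Working backward. After the program, the postcondition lim - 1 ≠ 8 ∨ g - lim + 9 = -9 must hold; in canonical form it is lim ≠ 9 ∨ g = lim - 18.
Before havoc g: ∀g_1. (lim ≠ 9 ∨ g_1 = lim - 18)
Before lim := g - 6: ∀g_1. (g ≠ 15 ∨ g_1 = g - 24)
Answer: WP = ∀g_1. (g ≠ 15 ∨ g_1 = g - 24)


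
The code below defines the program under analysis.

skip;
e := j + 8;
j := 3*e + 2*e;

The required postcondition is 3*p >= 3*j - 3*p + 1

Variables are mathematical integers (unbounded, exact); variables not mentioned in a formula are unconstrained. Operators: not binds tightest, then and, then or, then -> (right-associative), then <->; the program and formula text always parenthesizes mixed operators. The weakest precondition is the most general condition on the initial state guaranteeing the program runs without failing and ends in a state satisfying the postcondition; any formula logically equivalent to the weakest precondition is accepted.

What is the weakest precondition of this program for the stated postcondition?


Working backward. After the program, the postcondition 3*p >= 3*j - 3*p + 1 must hold; in canonical form it is 6*p >= 3*j + 1.
Before j := 3*e + 2*e: 6*p >= 15*e + 1
Before e := j + 8: 6*p >= 15*j + 121
Before skip: 6*p >= 15*j + 121
Answer: WP = 6*p >= 15*j + 121


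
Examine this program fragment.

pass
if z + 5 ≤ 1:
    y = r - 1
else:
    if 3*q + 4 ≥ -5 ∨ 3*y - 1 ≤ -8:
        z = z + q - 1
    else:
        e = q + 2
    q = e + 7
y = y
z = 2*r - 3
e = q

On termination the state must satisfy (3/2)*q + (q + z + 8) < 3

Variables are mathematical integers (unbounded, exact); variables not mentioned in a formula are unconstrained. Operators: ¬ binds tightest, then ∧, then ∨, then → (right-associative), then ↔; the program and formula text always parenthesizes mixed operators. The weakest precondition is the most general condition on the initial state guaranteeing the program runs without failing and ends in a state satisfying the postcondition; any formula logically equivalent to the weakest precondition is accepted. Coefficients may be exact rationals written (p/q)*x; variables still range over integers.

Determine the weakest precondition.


Working backward. After the program, the postcondition (3/2)*q + (q + z + 8) < 3 must hold; in canonical form it is (5/2)*q + z < -5.
Before e := q: (5/2)*q + z < -5
Before z := 2*r - 3: (5/2)*q + 2*r < -2
Before y := y: (5/2)*q + 2*r < -2
Then branch requires (5/2)*q + 2*r < -2; else branch requires ((3*q ≥ -9 ∨ 3*y ≤ -7) → (5/2)*e + 2*r < -39/2) ∧ ((¬(3*q ≥ -9 ∨ 3*y ≤ -7)) → (5/2)*q + 2*r < -49/2).
Before the if: (z ≤ -4 → (5/2)*q + 2*r < -2) ∧ ((¬(z ≤ -4)) → (((3*q ≥ -9 ∨ 3*y ≤ -7) → (5/2)*e + 2*r < -39/2) ∧ ((¬(3*q ≥ -9 ∨ 3*y ≤ -7)) → (5/2)*q + 2*r < -49/2)))
Before skip: (z ≤ -4 → (5/2)*q + 2*r < -2) ∧ ((¬(z ≤ -4)) → (((3*q ≥ -9 ∨ 3*y ≤ -7) → (5/2)*e + 2*r < -39/2) ∧ ((¬(3*q ≥ -9 ∨ 3*y ≤ -7)) → (5/2)*q + 2*r < -49/2)))
Answer: WP = (z ≤ -4 → (5/2)*q + 2*r < -2) ∧ ((¬(z ≤ -4)) → (((3*q ≥ -9 ∨ 3*y ≤ -7) → (5/2)*e + 2*r < -39/2) ∧ ((¬(3*q ≥ -9 ∨ 3*y ≤ -7)) → (5/2)*q + 2*r < -49/2)))


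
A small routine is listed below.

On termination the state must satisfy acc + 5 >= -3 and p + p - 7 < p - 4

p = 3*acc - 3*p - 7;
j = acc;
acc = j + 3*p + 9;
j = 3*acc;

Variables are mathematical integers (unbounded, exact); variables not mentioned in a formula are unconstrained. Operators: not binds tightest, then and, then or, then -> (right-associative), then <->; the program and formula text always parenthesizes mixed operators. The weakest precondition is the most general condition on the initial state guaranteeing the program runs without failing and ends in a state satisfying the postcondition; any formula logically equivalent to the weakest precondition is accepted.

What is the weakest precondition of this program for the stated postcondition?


Working backward. After the program, the postcondition acc + 5 >= -3 and p + p - 7 < p - 4 must hold; in canonical form it is acc >= -8 and p < 3.
Before j := 3*acc: acc >= -8 and p < 3
Before acc := j + 3*p + 9: j + 3*p >= -17 and p < 3
Before j := acc: acc + 3*p >= -17 and p < 3
Before p := 3*acc - 3*p - 7: 10*acc >= 9*p + 4 and 3*acc < 3*p + 10
Answer: WP = 10*acc >= 9*p + 4 and 3*acc < 3*p + 10


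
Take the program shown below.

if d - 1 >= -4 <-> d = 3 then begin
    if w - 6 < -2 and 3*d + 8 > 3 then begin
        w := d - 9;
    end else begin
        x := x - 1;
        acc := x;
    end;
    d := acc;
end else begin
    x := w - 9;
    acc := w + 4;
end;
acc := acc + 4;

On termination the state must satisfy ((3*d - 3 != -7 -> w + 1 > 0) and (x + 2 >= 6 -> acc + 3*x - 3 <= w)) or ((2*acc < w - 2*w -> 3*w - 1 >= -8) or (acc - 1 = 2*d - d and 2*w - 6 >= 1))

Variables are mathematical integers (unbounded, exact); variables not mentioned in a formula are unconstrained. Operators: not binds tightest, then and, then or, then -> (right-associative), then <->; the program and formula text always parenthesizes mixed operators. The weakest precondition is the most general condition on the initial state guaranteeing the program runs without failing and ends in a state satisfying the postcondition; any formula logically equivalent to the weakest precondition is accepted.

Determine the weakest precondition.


Working backward. After the program, the postcondition ((3*d - 3 != -7 -> w + 1 > 0) and (x + 2 >= 6 -> acc + 3*x - 3 <= w)) or ((2*acc < w - 2*w -> 3*w - 1 >= -8) or (acc - 1 = 2*d - d and 2*w - 6 >= 1)) must hold; in canonical form it is ((3*d != -4 -> w > -1) and (x >= 4 -> acc + 3*x <= w + 3)) or (2*acc + w < 0 -> 3*w >= -7) or (acc = d + 1 and 2*w >= 7).
Before acc := acc + 4: ((3*d != -4 -> w > -1) and (x >= 4 -> acc + 3*x <= w - 1)) or (2*acc + w < -8 -> 3*w >= -7) or (acc = d - 3 and 2*w >= 7)
Then branch requires ((w < 4 and 3*d > -5) -> (((3*acc != -4 -> d > 8) and (x >= 4 -> acc + 3*x <= d - 10)) or (2*acc + d < 1 -> 3*d >= 20))) and ((not (w < 4 and 3*d > -5)) -> (((3*x != -1 -> w > -1) and (x >= 5 -> 4*x <= w + 3)) or (w + 2*x < -6 -> 3*w >= -7))); else branch requires ((3*d != -4 -> w > -1) and (w >= 13 -> 3*w <= 22)) or (3*w < -16 -> 3*w >= -7) or (w = d - 7 and 2*w >= 7).
Before the if: ((d >= -3 <-> d = 3) -> (((w < 4 and 3*d > -5) -> (((3*acc != -4 -> d > 8) and (x >= 4 -> acc + 3*x <= d - 10)) or (2*acc + d < 1 -> 3*d >= 20))) and ((not (w < 4 and 3*d > -5)) -> (((3*x != -1 -> w > -1) and (x >= 5 -> 4*x <= w + 3)) or (w + 2*x < -6 -> 3*w >= -7))))) and ((not (d >= -3 <-> d = 3)) -> (((3*d != -4 -> w > -1) and (w >= 13 -> 3*w <= 22)) or (3*w < -16 -> 3*w >= -7) or (w = d - 7 and 2*w >= 7)))
Answer: WP = ((d >= -3 <-> d = 3) -> (((w < 4 and 3*d > -5) -> (((3*acc != -4 -> d > 8) and (x >= 4 -> acc + 3*x <= d - 10)) or (2*acc + d < 1 -> 3*d >= 20))) and ((not (w < 4 and 3*d > -5)) -> (((3*x != -1 -> w > -1) and (x >= 5 -> 4*x <= w + 3)) or (w + 2*x < -6 -> 3*w >= -7))))) and ((not (d >= -3 <-> d = 3)) -> (((3*d != -4 -> w > -1) and (w >= 13 -> 3*w <= 22)) or (3*w < -16 -> 3*w >= -7) or (w = d - 7 and 2*w >= 7)))


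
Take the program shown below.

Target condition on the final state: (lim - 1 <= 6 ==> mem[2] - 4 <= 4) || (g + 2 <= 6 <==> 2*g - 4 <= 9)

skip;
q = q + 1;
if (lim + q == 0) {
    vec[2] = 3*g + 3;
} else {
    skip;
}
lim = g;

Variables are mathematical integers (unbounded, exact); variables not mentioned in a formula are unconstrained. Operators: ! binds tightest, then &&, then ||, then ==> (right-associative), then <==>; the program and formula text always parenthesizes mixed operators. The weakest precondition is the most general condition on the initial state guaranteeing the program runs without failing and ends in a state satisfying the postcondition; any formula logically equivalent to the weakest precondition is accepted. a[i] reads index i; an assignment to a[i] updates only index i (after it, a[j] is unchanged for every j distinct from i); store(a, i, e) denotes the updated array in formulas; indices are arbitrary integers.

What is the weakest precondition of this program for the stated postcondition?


Working backward. After the program, the postcondition (lim - 1 <= 6 ==> mem[2] - 4 <= 4) || (g + 2 <= 6 <==> 2*g - 4 <= 9) must hold; in canonical form it is (lim <= 7 ==> mem[2] <= 8) || (g <= 4 <==> 2*g <= 13).
Before lim := g: (g <= 7 ==> mem[2] <= 8) || (g <= 4 <==> 2*g <= 13)
Then branch requires (g <= 7 ==> mem[2] <= 8) || (g <= 4 <==> 2*g <= 13); else branch requires (g <= 7 ==> mem[2] <= 8) || (g <= 4 <==> 2*g <= 13).
Before the if: (lim + q == 0 ==> ((g <= 7 ==> mem[2] <= 8) || (g <= 4 <==> 2*g <= 13))) && ((!(lim + q == 0)) ==> ((g <= 7 ==> mem[2] <= 8) || (g <= 4 <==> 2*g <= 13)))
Before q := q + 1: (lim + q == -1 ==> ((g <= 7 ==> mem[2] <= 8) || (g <= 4 <==> 2*g <= 13))) && ((!(lim + q == -1)) ==> ((g <= 7 ==> mem[2] <= 8) || (g <= 4 <==> 2*g <= 13)))
Before skip: (lim + q == -1 ==> ((g <= 7 ==> mem[2] <= 8) || (g <= 4 <==> 2*g <= 13))) && ((!(lim + q == -1)) ==> ((g <= 7 ==> mem[2] <= 8) || (g <= 4 <==> 2*g <= 13)))
Answer: WP = (lim + q == -1 ==> ((g <= 7 ==> mem[2] <= 8) || (g <= 4 <==> 2*g <= 13))) && ((!(lim + q == -1)) ==> ((g <= 7 ==> mem[2] <= 8) || (g <= 4 <==> 2*g <= 13)))
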